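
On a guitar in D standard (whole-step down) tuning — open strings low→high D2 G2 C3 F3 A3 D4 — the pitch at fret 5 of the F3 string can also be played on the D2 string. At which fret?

20

F3 at fret 5 is F3 + 5 semitones = A♯3.
The open D2 string is 15 semitones below the open F3, so the same pitch on the D2 string lies at fret 5 + 15 = 20.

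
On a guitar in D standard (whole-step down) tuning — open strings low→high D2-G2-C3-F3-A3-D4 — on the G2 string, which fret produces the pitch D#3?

D#3 is 8 semitones above the open G2 (G–G#–A–A#–B–C–C#–D–D#), so it sits at fret 8.

8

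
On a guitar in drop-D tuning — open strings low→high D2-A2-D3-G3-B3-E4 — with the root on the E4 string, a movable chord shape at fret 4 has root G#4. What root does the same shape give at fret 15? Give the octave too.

Moving from fret 4 to fret 15 shifts the root by 11 semitones.
G#4 up 11 semitones is G5.

G5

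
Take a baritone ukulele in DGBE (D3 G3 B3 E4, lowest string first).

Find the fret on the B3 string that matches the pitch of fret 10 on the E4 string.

15

E4 at fret 10 is E4 + 10 semitones = D5.
The open B3 string is 5 semitones below the open E4, so the same pitch on the B3 string lies at fret 10 + 5 = 15.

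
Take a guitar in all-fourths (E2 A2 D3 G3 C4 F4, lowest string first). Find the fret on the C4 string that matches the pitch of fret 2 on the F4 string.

7

Fret 2 on F4 is MIDI 65 + 2 = 67 (G4). On the C4 string (open MIDI 60), that pitch is 67 − 60 = fret 7.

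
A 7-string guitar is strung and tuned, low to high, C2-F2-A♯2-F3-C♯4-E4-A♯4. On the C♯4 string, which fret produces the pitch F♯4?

5

F♯4 is 5 semitones above the open C♯4 (C#–D–D#–E–F–F#), so it sits at fret 5.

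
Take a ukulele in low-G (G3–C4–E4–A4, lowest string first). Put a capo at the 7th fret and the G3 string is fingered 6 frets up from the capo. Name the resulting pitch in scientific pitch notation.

The capo raises the open G3 by 7 semitones to D4; fretting 6 more gives G3 + 7 + 6 = G3 + 13 semitones = G♯4.

G♯4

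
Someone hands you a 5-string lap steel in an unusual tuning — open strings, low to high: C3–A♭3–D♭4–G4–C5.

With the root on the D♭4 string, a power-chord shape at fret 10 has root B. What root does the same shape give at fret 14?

Moving from fret 10 to fret 14 shifts the root by 4 semitones.
B up 4 semitones is E♭.

E♭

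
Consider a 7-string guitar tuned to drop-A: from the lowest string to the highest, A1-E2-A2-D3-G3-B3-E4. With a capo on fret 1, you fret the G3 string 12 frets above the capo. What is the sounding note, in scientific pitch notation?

The capo raises the open G3 by 1 semitone to G#3; fretting 12 more gives G3 + 1 + 12 = G3 + 13 semitones = G#4.
(Also written Ab.)

G#4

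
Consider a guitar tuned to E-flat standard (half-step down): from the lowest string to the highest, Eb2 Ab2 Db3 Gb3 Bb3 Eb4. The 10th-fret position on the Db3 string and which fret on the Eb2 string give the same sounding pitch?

20

Fret 10 on Db3 is MIDI 49 + 10 = 59 (B3). On the Eb2 string (open MIDI 39), that pitch is 59 − 39 = fret 20.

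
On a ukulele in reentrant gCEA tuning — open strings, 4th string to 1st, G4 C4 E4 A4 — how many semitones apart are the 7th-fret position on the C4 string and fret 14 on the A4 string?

16 semitones

C4 at fret 7 → G4 (MIDI 67); A4 at fret 14 → B5 (MIDI 83).
67 − 83 = -16, so the two pitches are 16 semitones apart, with B5 the higher.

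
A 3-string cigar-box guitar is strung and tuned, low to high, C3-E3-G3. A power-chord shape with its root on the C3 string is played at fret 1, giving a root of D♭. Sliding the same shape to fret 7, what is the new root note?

G

Moving from fret 1 to fret 7 shifts the root by 6 semitones.
D♭ up 6 semitones is G.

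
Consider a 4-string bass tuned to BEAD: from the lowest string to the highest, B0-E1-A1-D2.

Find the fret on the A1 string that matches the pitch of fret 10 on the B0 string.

0

Fret 10 on B0 is MIDI 23 + 10 = 33 (A1). On the A1 string (open MIDI 33), that pitch is 33 − 33 = fret 0.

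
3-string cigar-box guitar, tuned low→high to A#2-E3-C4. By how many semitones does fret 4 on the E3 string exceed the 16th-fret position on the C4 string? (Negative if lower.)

-20 semitones

E3 at fret 4 → G#3 (MIDI 56); C4 at fret 16 → E5 (MIDI 76).
56 − 76 = -20, so the two pitches are 20 semitones apart.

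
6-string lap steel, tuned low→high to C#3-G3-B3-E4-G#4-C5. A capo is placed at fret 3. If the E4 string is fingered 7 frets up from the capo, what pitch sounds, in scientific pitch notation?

The capo raises the open E4 by 3 semitones to G4; fretting 7 more gives E4 + 3 + 7 = E4 + 10 semitones = D5.

D5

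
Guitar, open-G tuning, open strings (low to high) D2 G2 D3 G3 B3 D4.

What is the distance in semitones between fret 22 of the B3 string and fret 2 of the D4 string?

B3 at fret 22 → A5 (MIDI 81); D4 at fret 2 → E4 (MIDI 64).
81 − 64 = 17, so the two pitches are 17 semitones apart, with A5 the higher.

17 semitones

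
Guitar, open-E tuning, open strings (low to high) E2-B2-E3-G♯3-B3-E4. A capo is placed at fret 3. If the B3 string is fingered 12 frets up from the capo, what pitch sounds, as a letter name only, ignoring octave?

D

The capo raises the open B3 by 3 semitones to D4; fretting 12 more gives B3 + 3 + 12 = B3 + 15 semitones, landing on D.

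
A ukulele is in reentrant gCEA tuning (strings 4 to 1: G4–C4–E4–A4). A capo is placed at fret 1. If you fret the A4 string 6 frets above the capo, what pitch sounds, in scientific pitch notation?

The capo raises the open A4 by 1 semitone to A#4; fretting 6 more gives A4 + 1 + 6 = A4 + 7 semitones = E5.

E5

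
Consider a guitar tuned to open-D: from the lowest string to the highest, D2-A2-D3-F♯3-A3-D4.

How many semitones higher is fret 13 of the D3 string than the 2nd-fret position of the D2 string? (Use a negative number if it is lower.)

23 semitones

D3 at fret 13 → D♯4 (MIDI 63); D2 at fret 2 → E2 (MIDI 40).
63 − 40 = 23, so the two pitches are 23 semitones apart.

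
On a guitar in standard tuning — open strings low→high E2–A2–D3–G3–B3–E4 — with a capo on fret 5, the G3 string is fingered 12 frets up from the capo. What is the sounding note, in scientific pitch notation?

The capo raises the open G3 by 5 semitones to C4; fretting 12 more gives G3 + 5 + 12 = G3 + 17 semitones = C5.

C5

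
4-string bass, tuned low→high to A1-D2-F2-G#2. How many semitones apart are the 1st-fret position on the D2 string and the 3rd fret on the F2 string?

D2 at fret 1 → D#2 (MIDI 39); F2 at fret 3 → G#2 (MIDI 44).
39 − 44 = -5, so the two pitches are 5 semitones apart, with G#2 the higher.

5 semitones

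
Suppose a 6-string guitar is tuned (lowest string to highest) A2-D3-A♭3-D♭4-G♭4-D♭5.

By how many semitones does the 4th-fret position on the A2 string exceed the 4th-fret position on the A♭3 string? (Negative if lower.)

-11 semitones

A2 at fret 4 → D♭3 (MIDI 49); A♭3 at fret 4 → C4 (MIDI 60).
49 − 60 = -11, so the two pitches are 11 semitones apart.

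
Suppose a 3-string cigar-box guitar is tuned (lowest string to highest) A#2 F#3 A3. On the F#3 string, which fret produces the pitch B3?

B3 is 5 semitones above the open F#3 (F#–G–G#–A–A#–B), so it sits at fret 5.

5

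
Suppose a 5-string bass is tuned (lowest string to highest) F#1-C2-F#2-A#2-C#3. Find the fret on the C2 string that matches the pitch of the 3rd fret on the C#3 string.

C#3 at fret 3 is C#3 + 3 semitones = E3.
The open C2 string is 13 semitones below the open C#3, so the same pitch on the C2 string lies at fret 3 + 13 = 16.

16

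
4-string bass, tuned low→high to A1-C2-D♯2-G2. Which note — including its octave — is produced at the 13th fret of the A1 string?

A♯2

Each fret is one semitone, so A1 + 13 = A♯2.
(Equivalently spelled B♭2.)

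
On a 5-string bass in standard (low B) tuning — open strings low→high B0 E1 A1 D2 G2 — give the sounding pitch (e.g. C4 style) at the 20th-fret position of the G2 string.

D♯4

The open G2 string plus 20 semitones: G–G#–A–A#–…–C#–D–D#.
The walk passes from B into C 2 times, so the octave number goes from 2 to 4.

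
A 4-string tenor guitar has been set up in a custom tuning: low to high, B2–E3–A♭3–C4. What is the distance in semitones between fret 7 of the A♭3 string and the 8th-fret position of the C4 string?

5 semitones

A♭3 at fret 7 → E♭4 (MIDI 63); C4 at fret 8 → A♭4 (MIDI 68).
63 − 68 = -5, so the two pitches are 5 semitones apart, with A♭4 the higher.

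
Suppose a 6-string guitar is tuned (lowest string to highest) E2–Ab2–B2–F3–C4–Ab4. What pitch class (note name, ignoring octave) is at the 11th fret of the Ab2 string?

The open Ab2 string plus 11 semitones: Ab–A–Bb–B–…–F–Gb–G.

G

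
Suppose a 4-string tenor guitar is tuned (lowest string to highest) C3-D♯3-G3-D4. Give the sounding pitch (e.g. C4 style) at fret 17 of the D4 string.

D4 is MIDI 62. Adding 17 gives 79, which is G5.

G5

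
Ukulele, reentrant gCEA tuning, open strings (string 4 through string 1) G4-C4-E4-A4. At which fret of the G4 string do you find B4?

B4 is 4 semitones above the open G4 (G–G#–A–A#–B), so it sits at fret 4.

4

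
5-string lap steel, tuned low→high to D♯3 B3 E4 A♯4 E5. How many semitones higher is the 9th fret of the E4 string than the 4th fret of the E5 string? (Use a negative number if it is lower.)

E4 at fret 9 → C♯5 (MIDI 73); E5 at fret 4 → G♯5 (MIDI 80).
73 − 80 = -7, so the two pitches are 7 semitones apart.

-7 semitones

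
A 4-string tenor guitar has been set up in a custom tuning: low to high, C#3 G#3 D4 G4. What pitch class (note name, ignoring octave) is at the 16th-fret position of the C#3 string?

The open C#3 string plus 16 semitones: C#–D–D#–E–…–D#–E–F.

F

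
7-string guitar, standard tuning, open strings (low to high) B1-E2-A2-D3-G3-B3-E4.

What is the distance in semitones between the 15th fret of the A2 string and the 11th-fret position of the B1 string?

A2 at fret 15 → C4 (MIDI 60); B1 at fret 11 → A♯2 (MIDI 46).
60 − 46 = 14, so the two pitches are 14 semitones apart, with C4 the higher.

14 semitones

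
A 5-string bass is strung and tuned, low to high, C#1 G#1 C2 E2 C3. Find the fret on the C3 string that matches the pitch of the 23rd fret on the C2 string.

11

C2 at fret 23 is C2 + 23 semitones = B3.
The open C3 string is 12 semitones above the open C2, so the same pitch on the C3 string lies at fret 23 − 12 = 11.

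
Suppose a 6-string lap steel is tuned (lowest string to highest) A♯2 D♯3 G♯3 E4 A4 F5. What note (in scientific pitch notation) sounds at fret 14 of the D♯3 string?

D♯3 is MIDI 51. Adding 14 gives 65, which is F4.

F4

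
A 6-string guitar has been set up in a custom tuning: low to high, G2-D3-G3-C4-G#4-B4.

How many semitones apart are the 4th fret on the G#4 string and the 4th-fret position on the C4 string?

8 semitones

G#4 at fret 4 → C5 (MIDI 72); C4 at fret 4 → E4 (MIDI 64).
72 − 64 = 8, so the two pitches are 8 semitones apart, with C5 the higher.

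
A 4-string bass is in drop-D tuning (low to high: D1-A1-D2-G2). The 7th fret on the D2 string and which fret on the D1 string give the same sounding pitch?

19

Fret 7 on D2 is MIDI 38 + 7 = 45 (A2). On the D1 string (open MIDI 26), that pitch is 45 − 26 = fret 19.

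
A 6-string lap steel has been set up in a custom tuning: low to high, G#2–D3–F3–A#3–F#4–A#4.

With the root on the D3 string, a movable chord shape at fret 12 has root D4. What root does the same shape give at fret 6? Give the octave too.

Moving from fret 12 to fret 6 shifts the root by -6 semitones.
D4 down 6 semitones is G#3.

G#3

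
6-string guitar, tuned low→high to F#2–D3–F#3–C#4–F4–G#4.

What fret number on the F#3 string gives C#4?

7

C#4 is 7 semitones above the open F#3 (F#–G–G#–A–A#–B–C–C#), so it sits at fret 7.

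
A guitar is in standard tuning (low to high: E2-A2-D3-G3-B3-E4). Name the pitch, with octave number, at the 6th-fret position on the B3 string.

F4

The open B3 string plus 6 semitones: B–C–C#–D–D#–E–F.
The walk passes from B into C once, so the octave number goes from 3 to 4.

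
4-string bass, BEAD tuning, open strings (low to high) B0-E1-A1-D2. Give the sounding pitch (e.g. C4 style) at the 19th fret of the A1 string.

Each fret is one semitone, so A1 + 19 = E3.

E3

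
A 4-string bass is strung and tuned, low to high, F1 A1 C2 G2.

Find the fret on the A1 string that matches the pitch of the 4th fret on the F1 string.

Fret 4 on F1 is MIDI 29 + 4 = 33 (A1). On the A1 string (open MIDI 33), that pitch is 33 − 33 = fret 0.

0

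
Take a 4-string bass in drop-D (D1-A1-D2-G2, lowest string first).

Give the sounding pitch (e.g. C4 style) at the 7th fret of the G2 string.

D3

G2 is MIDI 43. Adding 7 gives 50, which is D3.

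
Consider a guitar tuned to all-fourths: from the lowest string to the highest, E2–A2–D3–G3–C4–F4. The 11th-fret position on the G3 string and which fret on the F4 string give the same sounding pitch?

1

G3 at fret 11 is G3 + 11 semitones = F♯4.
The open F4 string is 10 semitones above the open G3, so the same pitch on the F4 string lies at fret 11 − 10 = 1.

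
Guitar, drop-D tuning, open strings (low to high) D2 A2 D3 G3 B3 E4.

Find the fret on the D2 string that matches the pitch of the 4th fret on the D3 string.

16

D3 at fret 4 is D3 + 4 semitones = F#3.
The open D2 string is 12 semitones below the open D3, so the same pitch on the D2 string lies at fret 4 + 12 = 16.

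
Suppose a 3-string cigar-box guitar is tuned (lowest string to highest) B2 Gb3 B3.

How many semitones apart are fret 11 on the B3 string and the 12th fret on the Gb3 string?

4 semitones

B3 at fret 11 → Bb4 (MIDI 70); Gb3 at fret 12 → Gb4 (MIDI 66).
70 − 66 = 4, so the two pitches are 4 semitones apart, with Bb4 the higher.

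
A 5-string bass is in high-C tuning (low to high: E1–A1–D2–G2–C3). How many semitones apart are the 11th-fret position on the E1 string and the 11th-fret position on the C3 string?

20 semitones

E1 at fret 11 → D♯2 (MIDI 39); C3 at fret 11 → B3 (MIDI 59).
39 − 59 = -20, so the two pitches are 20 semitones apart, with B3 the higher.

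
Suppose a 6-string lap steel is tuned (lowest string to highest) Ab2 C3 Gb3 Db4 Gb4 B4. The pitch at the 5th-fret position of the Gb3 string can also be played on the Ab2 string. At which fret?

15

Fret 5 on Gb3 is MIDI 54 + 5 = 59 (B3). On the Ab2 string (open MIDI 44), that pitch is 59 − 44 = fret 15.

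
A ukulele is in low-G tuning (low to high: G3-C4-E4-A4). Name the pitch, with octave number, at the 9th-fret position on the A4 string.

F♯5

The open A4 string plus 9 semitones: A–A#–B–C–C#–D–D#–E–F–F#.
The walk passes from B into C once, so the octave number goes from 4 to 5.
(Equivalently spelled G♭5.)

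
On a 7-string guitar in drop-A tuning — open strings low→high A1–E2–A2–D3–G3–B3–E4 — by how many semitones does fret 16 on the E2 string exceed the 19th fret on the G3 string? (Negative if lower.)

-18 semitones

E2 at fret 16 → G#3 (MIDI 56); G3 at fret 19 → D5 (MIDI 74).
56 − 74 = -18, so the two pitches are 18 semitones apart.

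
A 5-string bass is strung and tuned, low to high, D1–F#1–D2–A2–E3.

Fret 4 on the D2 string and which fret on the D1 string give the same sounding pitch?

Fret 4 on D2 is MIDI 38 + 4 = 42 (F#2). On the D1 string (open MIDI 26), that pitch is 42 − 26 = fret 16.

16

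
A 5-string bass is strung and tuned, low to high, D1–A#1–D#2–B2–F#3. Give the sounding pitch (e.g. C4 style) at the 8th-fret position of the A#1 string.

F#2

A#1 is MIDI 34. Adding 8 gives 42, which is F#2.
(Equivalently spelled Gb2.)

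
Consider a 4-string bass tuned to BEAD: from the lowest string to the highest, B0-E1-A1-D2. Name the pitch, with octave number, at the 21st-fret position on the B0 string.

Each fret is one semitone, so B0 + 21 = G♯2.
(Equivalently spelled A♭2.)

G♯2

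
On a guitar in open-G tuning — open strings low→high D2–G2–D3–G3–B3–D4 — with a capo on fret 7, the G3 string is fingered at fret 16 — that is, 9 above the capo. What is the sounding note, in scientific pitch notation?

B4

The capo raises the open G3 by 7 semitones to D4; fretting 9 more gives G3 + 7 + 9 = G3 + 16 semitones = B4.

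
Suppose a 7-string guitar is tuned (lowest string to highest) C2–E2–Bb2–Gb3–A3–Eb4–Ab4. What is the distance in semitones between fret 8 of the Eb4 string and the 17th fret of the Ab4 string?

14 semitones

Eb4 at fret 8 → B4 (MIDI 71); Ab4 at fret 17 → Db6 (MIDI 85).
71 − 85 = -14, so the two pitches are 14 semitones apart, with Db6 the higher.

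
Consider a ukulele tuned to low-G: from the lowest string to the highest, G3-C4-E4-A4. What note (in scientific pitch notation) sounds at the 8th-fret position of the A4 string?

F5

A4 is MIDI 69. Adding 8 gives 77, which is F5.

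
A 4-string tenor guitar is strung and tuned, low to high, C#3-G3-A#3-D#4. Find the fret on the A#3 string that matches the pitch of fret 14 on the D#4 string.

19

D#4 at fret 14 is D#4 + 14 semitones = F5.
The open A#3 string is 5 semitones below the open D#4, so the same pitch on the A#3 string lies at fret 14 + 5 = 19.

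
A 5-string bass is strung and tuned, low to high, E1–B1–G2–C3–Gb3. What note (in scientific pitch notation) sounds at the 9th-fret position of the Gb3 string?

Eb4

The open Gb3 string plus 9 semitones: Gb–G–Ab–A–Bb–B–C–Db–D–Eb.
The walk passes from B into C once, so the octave number goes from 3 to 4.
(Equivalently spelled D#4.)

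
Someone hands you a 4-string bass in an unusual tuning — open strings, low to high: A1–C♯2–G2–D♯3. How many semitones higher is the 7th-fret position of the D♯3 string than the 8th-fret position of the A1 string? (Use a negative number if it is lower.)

D♯3 at fret 7 → A♯3 (MIDI 58); A1 at fret 8 → F2 (MIDI 41).
58 − 41 = 17, so the two pitches are 17 semitones apart.

17 semitones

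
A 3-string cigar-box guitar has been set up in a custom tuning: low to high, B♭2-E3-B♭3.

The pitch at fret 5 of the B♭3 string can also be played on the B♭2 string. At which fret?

17

B♭3 at fret 5 is B♭3 + 5 semitones = E♭4.
The open B♭2 string is 12 semitones below the open B♭3, so the same pitch on the B♭2 string lies at fret 5 + 12 = 17.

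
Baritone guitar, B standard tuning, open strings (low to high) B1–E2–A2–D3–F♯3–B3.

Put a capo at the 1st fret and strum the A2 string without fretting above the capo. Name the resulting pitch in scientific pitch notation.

The capo raises the open A2 by 1 semitone to A♯2; fretting 0 more gives A2 + 1 + 0 = A2 + 1 semitone = A♯2.
(Also written B♭.)

A♯2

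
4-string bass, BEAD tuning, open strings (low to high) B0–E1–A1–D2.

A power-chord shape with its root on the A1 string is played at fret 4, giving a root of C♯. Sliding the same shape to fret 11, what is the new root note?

Moving from fret 4 to fret 11 shifts the root by 7 semitones.
C♯ up 7 semitones is G♯.

G♯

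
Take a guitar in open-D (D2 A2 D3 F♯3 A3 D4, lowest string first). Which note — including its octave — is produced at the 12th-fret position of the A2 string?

A3

Each fret is one semitone, so A2 + 12 = A3.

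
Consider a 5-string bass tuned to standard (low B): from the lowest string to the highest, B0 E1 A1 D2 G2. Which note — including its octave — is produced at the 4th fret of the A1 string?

Each fret is one semitone, so A1 + 4 = C#2.
(Equivalently spelled Db2.)

C#2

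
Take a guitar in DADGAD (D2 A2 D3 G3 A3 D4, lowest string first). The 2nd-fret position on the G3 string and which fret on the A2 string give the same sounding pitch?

12

G3 at fret 2 is G3 + 2 semitones = A3.
The open A2 string is 10 semitones below the open G3, so the same pitch on the A2 string lies at fret 2 + 10 = 12.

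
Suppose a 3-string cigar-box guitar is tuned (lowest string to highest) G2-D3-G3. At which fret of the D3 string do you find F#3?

4

F#3 is 4 semitones above the open D3 (D–D#–E–F–F#), so it sits at fret 4.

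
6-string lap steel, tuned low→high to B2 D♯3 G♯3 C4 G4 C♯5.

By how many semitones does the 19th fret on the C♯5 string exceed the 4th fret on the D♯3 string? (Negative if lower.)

C♯5 at fret 19 → G♯6 (MIDI 92); D♯3 at fret 4 → G3 (MIDI 55).
92 − 55 = 37, so the two pitches are 37 semitones apart.

37 semitones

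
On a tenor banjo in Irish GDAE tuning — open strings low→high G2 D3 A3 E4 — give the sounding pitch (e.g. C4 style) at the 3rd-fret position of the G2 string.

G2 is MIDI 43. Adding 3 gives 46, which is A♯2.
(Equivalently spelled B♭2.)

A♯2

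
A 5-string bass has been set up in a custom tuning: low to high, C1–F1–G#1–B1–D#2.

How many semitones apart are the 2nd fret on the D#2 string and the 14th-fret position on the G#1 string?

D#2 at fret 2 → F2 (MIDI 41); G#1 at fret 14 → A#2 (MIDI 46).
41 − 46 = -5, so the two pitches are 5 semitones apart, with A#2 the higher.

5 semitones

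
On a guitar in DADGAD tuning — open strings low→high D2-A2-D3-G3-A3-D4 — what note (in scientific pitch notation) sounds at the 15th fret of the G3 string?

A#4

The open G3 string plus 15 semitones: G–G#–A–A#–…–G#–A–A#.
The walk passes from B into C once, so the octave number goes from 3 to 4.
(Equivalently spelled Bb4.)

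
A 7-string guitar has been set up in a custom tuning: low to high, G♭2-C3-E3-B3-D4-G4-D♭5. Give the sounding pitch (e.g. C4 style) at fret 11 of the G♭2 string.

F3

Each fret is one semitone, so G♭2 + 11 = F3.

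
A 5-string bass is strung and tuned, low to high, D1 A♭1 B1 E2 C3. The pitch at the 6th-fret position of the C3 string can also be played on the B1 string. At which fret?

19

Fret 6 on C3 is MIDI 48 + 6 = 54 (G♭3). On the B1 string (open MIDI 35), that pitch is 54 − 35 = fret 19.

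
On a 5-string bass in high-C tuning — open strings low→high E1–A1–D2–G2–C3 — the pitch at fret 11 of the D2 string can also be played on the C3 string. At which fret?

D2 at fret 11 is D2 + 11 semitones = C♯3.
The open C3 string is 10 semitones above the open D2, so the same pitch on the C3 string lies at fret 11 − 10 = 1.

1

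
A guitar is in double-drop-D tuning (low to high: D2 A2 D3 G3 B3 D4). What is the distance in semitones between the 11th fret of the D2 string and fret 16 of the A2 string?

D2 at fret 11 → C♯3 (MIDI 49); A2 at fret 16 → C♯4 (MIDI 61).
49 − 61 = -12, so the two pitches are 12 semitones apart, with C♯4 the higher.

12 semitones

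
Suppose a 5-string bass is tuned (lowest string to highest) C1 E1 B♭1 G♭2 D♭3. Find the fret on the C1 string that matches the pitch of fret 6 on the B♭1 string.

Fret 6 on B♭1 is MIDI 34 + 6 = 40 (E2). On the C1 string (open MIDI 24), that pitch is 40 − 24 = fret 16.

16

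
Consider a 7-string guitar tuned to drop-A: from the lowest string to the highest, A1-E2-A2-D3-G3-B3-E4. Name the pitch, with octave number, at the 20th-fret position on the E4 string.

C6

Each fret is one semitone, so E4 + 20 = C6.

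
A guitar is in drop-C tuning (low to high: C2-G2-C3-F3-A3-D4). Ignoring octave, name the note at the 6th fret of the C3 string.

F♯

C3 is MIDI 48. Adding 6 gives 54; 54 mod 12 = 6, i.e. F♯.
(Equivalently spelled G♭.)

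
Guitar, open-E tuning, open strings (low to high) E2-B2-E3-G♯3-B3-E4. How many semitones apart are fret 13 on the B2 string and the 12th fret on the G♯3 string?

8 semitones

B2 at fret 13 → C4 (MIDI 60); G♯3 at fret 12 → G♯4 (MIDI 68).
60 − 68 = -8, so the two pitches are 8 semitones apart, with G♯4 the higher.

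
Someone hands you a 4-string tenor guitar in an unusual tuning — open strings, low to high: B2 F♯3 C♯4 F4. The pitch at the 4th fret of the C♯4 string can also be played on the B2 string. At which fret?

Fret 4 on C♯4 is MIDI 61 + 4 = 65 (F4). On the B2 string (open MIDI 47), that pitch is 65 − 47 = fret 18.

18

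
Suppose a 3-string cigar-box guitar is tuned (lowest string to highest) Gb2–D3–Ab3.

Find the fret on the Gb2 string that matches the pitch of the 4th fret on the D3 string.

12

D3 at fret 4 is D3 + 4 semitones = Gb3.
The open Gb2 string is 8 semitones below the open D3, so the same pitch on the Gb2 string lies at fret 4 + 8 = 12.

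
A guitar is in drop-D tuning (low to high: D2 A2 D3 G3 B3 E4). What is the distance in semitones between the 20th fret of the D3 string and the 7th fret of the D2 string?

D3 at fret 20 → A♯4 (MIDI 70); D2 at fret 7 → A2 (MIDI 45).
70 − 45 = 25, so the two pitches are 25 semitones apart, with A♯4 the higher.

25 semitones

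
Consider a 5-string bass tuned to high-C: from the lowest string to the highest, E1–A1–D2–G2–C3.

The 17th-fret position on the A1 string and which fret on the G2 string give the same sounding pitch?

Fret 17 on A1 is MIDI 33 + 17 = 50 (D3). On the G2 string (open MIDI 43), that pitch is 50 − 43 = fret 7.

7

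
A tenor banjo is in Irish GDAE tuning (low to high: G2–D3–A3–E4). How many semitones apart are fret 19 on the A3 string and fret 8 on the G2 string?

A3 at fret 19 → E5 (MIDI 76); G2 at fret 8 → D#3 (MIDI 51).
76 − 51 = 25, so the two pitches are 25 semitones apart, with E5 the higher.

25 semitones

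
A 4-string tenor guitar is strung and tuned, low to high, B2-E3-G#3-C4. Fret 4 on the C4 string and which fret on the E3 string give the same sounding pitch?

C4 at fret 4 is C4 + 4 semitones = E4.
The open E3 string is 8 semitones below the open C4, so the same pitch on the E3 string lies at fret 4 + 8 = 12.

12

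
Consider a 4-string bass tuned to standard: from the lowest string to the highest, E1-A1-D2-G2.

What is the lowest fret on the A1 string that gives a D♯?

From A1, count semitones up the chromatic scale until reaching D♯: A–A#–B–C–C#–D–D# — 6 steps.

6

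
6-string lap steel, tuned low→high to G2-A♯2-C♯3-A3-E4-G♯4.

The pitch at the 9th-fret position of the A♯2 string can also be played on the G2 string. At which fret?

12

Fret 9 on A♯2 is MIDI 46 + 9 = 55 (G3). On the G2 string (open MIDI 43), that pitch is 55 − 43 = fret 12.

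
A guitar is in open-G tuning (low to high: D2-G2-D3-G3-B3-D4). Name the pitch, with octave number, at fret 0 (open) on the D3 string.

Fret 0 is the open string itself, so the pitch is just D3.

D3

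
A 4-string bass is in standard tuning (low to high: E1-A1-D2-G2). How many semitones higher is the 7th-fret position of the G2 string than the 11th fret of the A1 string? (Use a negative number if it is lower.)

G2 at fret 7 → D3 (MIDI 50); A1 at fret 11 → G#2 (MIDI 44).
50 − 44 = 6, so the two pitches are 6 semitones apart.

6 semitones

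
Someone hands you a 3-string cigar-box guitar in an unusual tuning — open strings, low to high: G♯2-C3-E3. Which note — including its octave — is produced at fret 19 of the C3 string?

G4

C3 is MIDI 48. Adding 19 gives 67, which is G4.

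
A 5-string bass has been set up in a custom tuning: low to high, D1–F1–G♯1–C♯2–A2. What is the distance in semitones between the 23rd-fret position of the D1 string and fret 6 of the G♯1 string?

11 semitones

D1 at fret 23 → C♯3 (MIDI 49); G♯1 at fret 6 → D2 (MIDI 38).
49 − 38 = 11, so the two pitches are 11 semitones apart, with C♯3 the higher.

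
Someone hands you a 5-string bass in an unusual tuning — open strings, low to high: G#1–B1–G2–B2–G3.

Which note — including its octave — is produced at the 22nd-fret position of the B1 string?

B1 is MIDI 35. Adding 22 gives 57, which is A3.

A3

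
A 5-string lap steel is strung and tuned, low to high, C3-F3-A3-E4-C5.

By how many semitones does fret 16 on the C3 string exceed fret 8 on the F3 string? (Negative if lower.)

C3 at fret 16 → E4 (MIDI 64); F3 at fret 8 → Db4 (MIDI 61).
64 − 61 = 3, so the two pitches are 3 semitones apart.

3 semitones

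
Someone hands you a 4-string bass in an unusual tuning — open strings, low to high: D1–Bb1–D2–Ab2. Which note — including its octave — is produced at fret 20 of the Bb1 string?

Gb3

Bb1 is MIDI 34. Adding 20 gives 54, which is Gb3.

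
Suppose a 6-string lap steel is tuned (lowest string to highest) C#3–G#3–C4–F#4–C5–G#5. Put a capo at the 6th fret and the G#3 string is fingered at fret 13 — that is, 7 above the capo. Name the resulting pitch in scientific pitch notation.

A4

The capo raises the open G#3 by 6 semitones to D4; fretting 7 more gives G#3 + 6 + 7 = G#3 + 13 semitones = A4.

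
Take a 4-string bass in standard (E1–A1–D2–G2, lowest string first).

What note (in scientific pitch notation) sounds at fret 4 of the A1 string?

Each fret is one semitone, so A1 + 4 = C♯2.

C♯2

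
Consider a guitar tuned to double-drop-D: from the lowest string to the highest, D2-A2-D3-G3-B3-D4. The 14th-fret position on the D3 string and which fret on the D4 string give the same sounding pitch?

Fret 14 on D3 is MIDI 50 + 14 = 64 (E4). On the D4 string (open MIDI 62), that pitch is 64 − 62 = fret 2.

2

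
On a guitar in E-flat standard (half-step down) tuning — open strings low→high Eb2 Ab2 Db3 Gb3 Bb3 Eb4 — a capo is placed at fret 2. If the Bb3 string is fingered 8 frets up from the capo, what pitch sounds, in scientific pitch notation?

Ab4

The capo raises the open Bb3 by 2 semitones to C4; fretting 8 more gives Bb3 + 2 + 8 = Bb3 + 10 semitones = Ab4.
(Also written G#.)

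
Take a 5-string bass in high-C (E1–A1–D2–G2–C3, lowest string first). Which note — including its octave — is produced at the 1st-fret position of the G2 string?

The open G2 string plus 1 semitone: G–G#.
No B→C boundary is crossed, so the octave stays at 2.
(Equivalently spelled Ab2.)

G#2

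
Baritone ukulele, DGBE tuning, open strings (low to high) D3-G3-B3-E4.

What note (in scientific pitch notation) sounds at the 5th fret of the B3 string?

The open B3 string plus 5 semitones: B–C–C#–D–D#–E.
The walk passes from B into C once, so the octave number goes from 3 to 4.

E4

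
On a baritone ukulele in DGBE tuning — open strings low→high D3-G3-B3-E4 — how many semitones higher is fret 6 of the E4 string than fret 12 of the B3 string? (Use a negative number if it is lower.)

-1 semitone

E4 at fret 6 → A#4 (MIDI 70); B3 at fret 12 → B4 (MIDI 71).
70 − 71 = -1, so the two pitches are 1 semitone apart.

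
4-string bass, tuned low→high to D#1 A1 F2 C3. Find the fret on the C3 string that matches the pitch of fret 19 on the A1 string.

4

A1 at fret 19 is A1 + 19 semitones = E3.
The open C3 string is 15 semitones above the open A1, so the same pitch on the C3 string lies at fret 19 − 15 = 4.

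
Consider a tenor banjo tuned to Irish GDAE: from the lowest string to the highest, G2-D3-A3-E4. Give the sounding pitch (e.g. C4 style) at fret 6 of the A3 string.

D#4

Each fret is one semitone, so A3 + 6 = D#4.
(Equivalently spelled Eb4.)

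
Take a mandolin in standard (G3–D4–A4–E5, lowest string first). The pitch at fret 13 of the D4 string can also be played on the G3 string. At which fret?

20

D4 at fret 13 is D4 + 13 semitones = D#5.
The open G3 string is 7 semitones below the open D4, so the same pitch on the G3 string lies at fret 13 + 7 = 20.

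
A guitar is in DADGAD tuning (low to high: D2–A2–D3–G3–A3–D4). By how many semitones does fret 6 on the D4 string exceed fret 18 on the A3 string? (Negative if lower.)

-7 semitones

D4 at fret 6 → G♯4 (MIDI 68); A3 at fret 18 → D♯5 (MIDI 75).
68 − 75 = -7, so the two pitches are 7 semitones apart.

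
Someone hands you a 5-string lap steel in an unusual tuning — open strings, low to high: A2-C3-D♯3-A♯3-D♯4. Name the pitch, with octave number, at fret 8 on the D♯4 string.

B4

D♯4 is MIDI 63. Adding 8 gives 71, which is B4.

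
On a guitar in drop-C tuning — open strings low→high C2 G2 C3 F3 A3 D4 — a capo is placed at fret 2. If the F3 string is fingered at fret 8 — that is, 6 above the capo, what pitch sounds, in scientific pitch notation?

C#4

The capo raises the open F3 by 2 semitones to G3; fretting 6 more gives F3 + 2 + 6 = F3 + 8 semitones = C#4.
(Also written Db.)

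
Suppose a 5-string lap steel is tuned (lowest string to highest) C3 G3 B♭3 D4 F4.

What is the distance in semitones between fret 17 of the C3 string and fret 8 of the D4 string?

C3 at fret 17 → F4 (MIDI 65); D4 at fret 8 → B♭4 (MIDI 70).
65 − 70 = -5, so the two pitches are 5 semitones apart, with B♭4 the higher.

5 semitones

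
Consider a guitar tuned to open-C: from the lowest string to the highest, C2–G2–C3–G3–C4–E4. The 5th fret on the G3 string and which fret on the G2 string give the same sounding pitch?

17

Fret 5 on G3 is MIDI 55 + 5 = 60 (C4). On the G2 string (open MIDI 43), that pitch is 60 − 43 = fret 17.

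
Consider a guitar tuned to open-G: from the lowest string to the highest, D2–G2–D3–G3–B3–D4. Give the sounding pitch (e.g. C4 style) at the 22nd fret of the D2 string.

Each fret is one semitone, so D2 + 22 = C4.

C4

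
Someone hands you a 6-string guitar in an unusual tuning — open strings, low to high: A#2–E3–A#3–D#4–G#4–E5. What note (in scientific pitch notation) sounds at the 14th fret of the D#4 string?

F5

Each fret is one semitone, so D#4 + 14 = F5.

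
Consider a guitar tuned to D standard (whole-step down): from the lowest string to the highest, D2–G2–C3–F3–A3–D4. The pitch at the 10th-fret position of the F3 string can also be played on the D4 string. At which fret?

Fret 10 on F3 is MIDI 53 + 10 = 63 (D♯4). On the D4 string (open MIDI 62), that pitch is 63 − 62 = fret 1.

1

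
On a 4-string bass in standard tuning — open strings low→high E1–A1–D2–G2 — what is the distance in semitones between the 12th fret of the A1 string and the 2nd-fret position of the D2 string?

A1 at fret 12 → A2 (MIDI 45); D2 at fret 2 → E2 (MIDI 40).
45 − 40 = 5, so the two pitches are 5 semitones apart, with A2 the higher.

5 semitones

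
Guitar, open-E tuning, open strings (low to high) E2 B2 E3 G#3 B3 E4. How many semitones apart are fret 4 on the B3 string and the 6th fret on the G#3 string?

B3 at fret 4 → D#4 (MIDI 63); G#3 at fret 6 → D4 (MIDI 62).
63 − 62 = 1, so the two pitches are 1 semitone apart, with D#4 the higher.

1 semitone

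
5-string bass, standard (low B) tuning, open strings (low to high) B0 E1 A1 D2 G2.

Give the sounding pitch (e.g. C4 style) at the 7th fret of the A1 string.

A1 is MIDI 33. Adding 7 gives 40, which is E2.

E2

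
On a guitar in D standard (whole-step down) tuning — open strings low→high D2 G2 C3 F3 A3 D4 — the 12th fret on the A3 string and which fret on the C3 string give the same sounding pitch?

21

Fret 12 on A3 is MIDI 57 + 12 = 69 (A4). On the C3 string (open MIDI 48), that pitch is 69 − 48 = fret 21.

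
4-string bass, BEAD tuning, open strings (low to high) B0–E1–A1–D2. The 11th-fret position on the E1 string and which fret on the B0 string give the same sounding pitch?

16

E1 at fret 11 is E1 + 11 semitones = D#2.
The open B0 string is 5 semitones below the open E1, so the same pitch on the B0 string lies at fret 11 + 5 = 16.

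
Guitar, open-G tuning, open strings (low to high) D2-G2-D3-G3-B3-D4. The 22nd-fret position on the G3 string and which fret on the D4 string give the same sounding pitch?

Fret 22 on G3 is MIDI 55 + 22 = 77 (F5). On the D4 string (open MIDI 62), that pitch is 77 − 62 = fret 15.

15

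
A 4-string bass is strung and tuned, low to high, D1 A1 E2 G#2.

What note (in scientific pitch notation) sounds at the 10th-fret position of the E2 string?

D3

E2 is MIDI 40. Adding 10 gives 50, which is D3.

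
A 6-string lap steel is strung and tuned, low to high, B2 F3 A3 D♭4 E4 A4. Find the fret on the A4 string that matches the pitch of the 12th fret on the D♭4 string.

D♭4 at fret 12 is D♭4 + 12 semitones = D♭5.
The open A4 string is 8 semitones above the open D♭4, so the same pitch on the A4 string lies at fret 12 − 8 = 4.

4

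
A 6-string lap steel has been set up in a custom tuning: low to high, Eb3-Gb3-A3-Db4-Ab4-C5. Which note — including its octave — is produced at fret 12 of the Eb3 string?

Eb3 is MIDI 51. Adding 12 gives 63, which is Eb4.
(Equivalently spelled D#4.)

Eb4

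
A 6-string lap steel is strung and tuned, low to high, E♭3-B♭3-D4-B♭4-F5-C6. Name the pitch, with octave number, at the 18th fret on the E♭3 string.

A4

Each fret is one semitone, so E♭3 + 18 = A4.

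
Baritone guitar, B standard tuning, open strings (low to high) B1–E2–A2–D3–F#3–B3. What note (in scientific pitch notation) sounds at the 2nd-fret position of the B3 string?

C#4

Each fret is one semitone, so B3 + 2 = C#4.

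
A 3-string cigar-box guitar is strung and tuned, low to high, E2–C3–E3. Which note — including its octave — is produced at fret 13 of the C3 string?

C#4

Each fret is one semitone, so C3 + 13 = C#4.
(Equivalently spelled Db4.)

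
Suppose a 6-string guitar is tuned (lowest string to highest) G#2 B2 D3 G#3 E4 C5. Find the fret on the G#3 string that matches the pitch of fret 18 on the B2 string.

B2 at fret 18 is B2 + 18 semitones = F4.
The open G#3 string is 9 semitones above the open B2, so the same pitch on the G#3 string lies at fret 18 − 9 = 9.

9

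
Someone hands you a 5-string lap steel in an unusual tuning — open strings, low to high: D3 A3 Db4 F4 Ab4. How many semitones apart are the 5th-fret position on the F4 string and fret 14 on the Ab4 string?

12 semitones

F4 at fret 5 → Bb4 (MIDI 70); Ab4 at fret 14 → Bb5 (MIDI 82).
70 − 82 = -12, so the two pitches are 12 semitones apart, with Bb5 the higher.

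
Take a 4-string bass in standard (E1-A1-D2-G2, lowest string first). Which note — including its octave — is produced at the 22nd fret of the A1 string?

The open A1 string plus 22 semitones: A–A#–B–C–…–F–F#–G.
The walk passes from B into C 2 times, so the octave number goes from 1 to 3.

G3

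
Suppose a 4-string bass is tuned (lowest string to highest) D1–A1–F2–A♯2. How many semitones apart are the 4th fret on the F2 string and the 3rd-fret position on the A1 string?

F2 at fret 4 → A2 (MIDI 45); A1 at fret 3 → C2 (MIDI 36).
45 − 36 = 9, so the two pitches are 9 semitones apart, with A2 the higher.

9 semitones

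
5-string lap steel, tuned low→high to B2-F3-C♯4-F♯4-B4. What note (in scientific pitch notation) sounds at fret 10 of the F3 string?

Each fret is one semitone, so F3 + 10 = D♯4.

D♯4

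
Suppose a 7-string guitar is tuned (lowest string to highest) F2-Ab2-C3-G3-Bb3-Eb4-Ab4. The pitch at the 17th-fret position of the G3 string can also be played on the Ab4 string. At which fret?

G3 at fret 17 is G3 + 17 semitones = C5.
The open Ab4 string is 13 semitones above the open G3, so the same pitch on the Ab4 string lies at fret 17 − 13 = 4.

4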